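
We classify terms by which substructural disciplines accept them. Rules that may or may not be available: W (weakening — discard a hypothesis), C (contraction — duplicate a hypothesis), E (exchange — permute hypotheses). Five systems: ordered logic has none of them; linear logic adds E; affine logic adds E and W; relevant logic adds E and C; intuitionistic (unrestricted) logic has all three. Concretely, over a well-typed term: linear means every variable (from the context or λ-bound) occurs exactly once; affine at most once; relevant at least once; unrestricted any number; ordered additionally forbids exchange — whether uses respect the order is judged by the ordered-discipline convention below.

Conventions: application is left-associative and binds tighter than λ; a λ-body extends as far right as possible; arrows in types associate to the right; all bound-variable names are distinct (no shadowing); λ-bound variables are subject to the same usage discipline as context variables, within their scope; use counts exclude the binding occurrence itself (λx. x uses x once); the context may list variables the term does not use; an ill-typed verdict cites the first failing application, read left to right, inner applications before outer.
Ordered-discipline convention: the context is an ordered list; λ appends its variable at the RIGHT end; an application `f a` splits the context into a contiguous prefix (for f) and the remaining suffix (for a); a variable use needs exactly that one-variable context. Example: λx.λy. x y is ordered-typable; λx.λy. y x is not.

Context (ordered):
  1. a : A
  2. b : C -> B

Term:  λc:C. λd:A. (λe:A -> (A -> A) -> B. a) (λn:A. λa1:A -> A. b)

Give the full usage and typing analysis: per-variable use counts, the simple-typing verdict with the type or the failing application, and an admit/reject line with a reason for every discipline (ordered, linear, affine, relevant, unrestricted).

variable uses: a=1, b=1, c (λ-bound)=0, d (λ-bound)=0, e (λ-bound)=0, n (λ-bound)=0, a1 (λ-bound)=0
left-to-right use order: a, b
typing: ill-typed: an application expects A -> (A -> A) -> B but receives A -> (A -> A) -> C -> B
ordered: ✗, not simply typable
linear: ✗, fails simple typing
affine: ✗, a type mismatch blocks all five
relevant: ✗, the type mismatch rejects it
unrestricted: ✗, not simply typable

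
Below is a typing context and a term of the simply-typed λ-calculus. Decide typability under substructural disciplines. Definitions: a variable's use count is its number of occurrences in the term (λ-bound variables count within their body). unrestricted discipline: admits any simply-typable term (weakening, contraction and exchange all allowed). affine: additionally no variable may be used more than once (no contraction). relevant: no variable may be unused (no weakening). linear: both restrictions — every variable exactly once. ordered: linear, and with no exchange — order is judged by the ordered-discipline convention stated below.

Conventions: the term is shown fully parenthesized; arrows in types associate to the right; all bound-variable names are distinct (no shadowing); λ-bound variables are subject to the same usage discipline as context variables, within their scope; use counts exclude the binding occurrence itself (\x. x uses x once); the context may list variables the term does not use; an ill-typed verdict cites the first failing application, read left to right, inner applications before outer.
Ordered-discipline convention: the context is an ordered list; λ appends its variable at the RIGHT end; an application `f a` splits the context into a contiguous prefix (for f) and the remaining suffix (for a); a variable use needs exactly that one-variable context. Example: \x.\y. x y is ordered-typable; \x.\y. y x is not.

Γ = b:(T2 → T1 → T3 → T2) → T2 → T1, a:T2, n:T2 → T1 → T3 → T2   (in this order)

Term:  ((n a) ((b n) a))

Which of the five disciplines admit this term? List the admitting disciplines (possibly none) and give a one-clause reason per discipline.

admitted by: relevant, unrestricted
counts: b=1; a=2; n=2
uses in reading order: n, a, b, n, a
typing: ✓ — T3 → T2
ordered: ✗ — uses contraction: a ×2, n ×2
linear: ✗ — uses contraction: a ×2, n ×2
affine: ✗ — uses contraction: a ×2, n ×2
relevant: ✓ — b, a, n: all used, weakening unneeded
unrestricted: ✓ — typability at T3 → T2 is all that's needed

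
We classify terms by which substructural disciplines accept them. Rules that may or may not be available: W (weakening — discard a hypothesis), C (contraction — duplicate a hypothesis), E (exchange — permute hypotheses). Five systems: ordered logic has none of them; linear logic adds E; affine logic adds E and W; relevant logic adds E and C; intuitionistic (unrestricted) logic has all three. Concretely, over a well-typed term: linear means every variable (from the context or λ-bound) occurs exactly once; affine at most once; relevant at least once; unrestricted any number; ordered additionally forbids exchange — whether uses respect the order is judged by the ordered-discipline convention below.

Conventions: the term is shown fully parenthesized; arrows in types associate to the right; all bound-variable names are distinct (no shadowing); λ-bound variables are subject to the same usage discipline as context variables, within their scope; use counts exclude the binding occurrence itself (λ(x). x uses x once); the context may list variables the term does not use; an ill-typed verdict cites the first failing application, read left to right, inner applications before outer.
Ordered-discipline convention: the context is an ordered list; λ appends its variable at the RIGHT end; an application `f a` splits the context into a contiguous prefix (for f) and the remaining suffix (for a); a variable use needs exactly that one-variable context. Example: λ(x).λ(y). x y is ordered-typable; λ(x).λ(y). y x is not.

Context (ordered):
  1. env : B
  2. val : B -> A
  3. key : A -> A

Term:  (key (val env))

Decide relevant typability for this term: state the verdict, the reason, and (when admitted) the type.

yes — every one of env, val, key appears; term : A
counts: env=1; val=1; key=1
order of uses: key, val, env
typing: well-typed — term : A
all disciplines: ordered ✗ · linear ✓ · affine ✓ · relevant ✓ · unrestricted ✓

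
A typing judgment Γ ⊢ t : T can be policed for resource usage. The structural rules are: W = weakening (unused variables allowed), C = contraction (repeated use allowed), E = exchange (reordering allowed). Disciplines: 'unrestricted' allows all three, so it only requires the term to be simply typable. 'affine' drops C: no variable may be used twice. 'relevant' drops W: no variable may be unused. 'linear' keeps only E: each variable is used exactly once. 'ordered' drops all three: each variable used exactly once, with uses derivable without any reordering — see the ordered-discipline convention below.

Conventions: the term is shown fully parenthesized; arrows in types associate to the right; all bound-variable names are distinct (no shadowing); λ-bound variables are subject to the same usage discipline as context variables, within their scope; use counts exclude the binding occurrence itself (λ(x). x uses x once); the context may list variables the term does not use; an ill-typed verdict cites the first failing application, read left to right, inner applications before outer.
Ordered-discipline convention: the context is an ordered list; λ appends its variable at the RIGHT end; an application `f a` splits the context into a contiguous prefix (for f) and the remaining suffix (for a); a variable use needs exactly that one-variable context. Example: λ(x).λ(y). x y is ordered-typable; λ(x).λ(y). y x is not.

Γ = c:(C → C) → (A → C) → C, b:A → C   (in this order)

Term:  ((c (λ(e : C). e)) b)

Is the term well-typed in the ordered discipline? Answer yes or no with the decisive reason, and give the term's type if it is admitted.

yes — one use each (c, b, e); ordered split holds; term : C
counts: c: 1; b: 1; e (bound): 1
left-to-right use order: c, e, b
typing: the term checks, with type C
per-discipline verdicts: ordered ✓ · linear ✓ · affine ✓ · relevant ✓ · unrestricted ✓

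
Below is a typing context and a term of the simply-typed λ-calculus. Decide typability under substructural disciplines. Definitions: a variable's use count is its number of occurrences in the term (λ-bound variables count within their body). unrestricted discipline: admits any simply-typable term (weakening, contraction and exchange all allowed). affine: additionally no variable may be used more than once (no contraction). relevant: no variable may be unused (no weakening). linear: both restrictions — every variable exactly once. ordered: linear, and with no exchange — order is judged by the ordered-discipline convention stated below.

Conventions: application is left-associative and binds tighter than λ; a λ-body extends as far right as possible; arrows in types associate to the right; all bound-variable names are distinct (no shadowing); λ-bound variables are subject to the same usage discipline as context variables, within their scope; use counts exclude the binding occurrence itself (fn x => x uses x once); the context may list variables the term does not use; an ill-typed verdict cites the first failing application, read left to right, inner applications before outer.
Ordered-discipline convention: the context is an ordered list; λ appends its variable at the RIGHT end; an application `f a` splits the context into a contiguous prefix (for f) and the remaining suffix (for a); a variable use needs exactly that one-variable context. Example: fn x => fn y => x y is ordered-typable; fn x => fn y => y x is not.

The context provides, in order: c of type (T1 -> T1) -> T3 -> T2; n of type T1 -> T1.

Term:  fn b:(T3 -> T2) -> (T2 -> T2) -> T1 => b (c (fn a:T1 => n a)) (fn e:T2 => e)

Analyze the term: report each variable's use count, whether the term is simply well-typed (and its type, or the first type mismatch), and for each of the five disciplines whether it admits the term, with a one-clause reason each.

variable uses: c: 1, n: 1, b (λ-bound): 1, a (λ-bound): 1, e (λ-bound): 1
uses in reading order: b, c, n, a, e
typing: well-typed — term : ((T3 -> T2) -> (T2 -> T2) -> T1) -> T1
ordered ✗ (needs exchange: uses follow b, c, n, a, e)
linear ✓ (single use per variable (c, n, b, a, e))
affine ✓ (none of c, n, b, a, e used more than once)
relevant ✓ (c, n, b, a, e: all used, weakening unneeded)
unrestricted ✓ (typability at ((T3 -> T2) -> (T2 -> T2) -> T1) -> T1 is all that's needed)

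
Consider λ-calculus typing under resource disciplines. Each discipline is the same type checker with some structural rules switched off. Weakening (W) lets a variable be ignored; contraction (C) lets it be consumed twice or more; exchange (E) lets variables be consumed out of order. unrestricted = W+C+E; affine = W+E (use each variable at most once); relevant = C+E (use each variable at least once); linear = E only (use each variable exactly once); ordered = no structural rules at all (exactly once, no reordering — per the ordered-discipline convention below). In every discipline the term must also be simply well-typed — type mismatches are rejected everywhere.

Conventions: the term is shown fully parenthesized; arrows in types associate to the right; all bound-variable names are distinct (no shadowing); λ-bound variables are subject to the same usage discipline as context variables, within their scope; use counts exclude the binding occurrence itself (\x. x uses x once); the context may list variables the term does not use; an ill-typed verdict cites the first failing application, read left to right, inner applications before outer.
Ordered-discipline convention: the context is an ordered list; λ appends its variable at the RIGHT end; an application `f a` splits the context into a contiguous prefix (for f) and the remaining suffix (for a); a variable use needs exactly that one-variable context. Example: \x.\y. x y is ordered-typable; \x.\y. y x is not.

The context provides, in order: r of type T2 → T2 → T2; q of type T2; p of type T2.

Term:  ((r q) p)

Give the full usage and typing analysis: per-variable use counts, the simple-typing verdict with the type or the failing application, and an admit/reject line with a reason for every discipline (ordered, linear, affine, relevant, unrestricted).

use counts: r ×1; q ×1; p ×1
left-to-right use order: r, q, p
typing: ✓ — T2
ordered ✓ (r, q, p once each; derivable with no W/C/E)
linear ✓ (r, q, p: one use apiece)
affine ✓ (none of r, q, p used more than once)
relevant ✓ (none of r, q, p goes unused)
unrestricted ✓ (typability at T2 is all that's needed)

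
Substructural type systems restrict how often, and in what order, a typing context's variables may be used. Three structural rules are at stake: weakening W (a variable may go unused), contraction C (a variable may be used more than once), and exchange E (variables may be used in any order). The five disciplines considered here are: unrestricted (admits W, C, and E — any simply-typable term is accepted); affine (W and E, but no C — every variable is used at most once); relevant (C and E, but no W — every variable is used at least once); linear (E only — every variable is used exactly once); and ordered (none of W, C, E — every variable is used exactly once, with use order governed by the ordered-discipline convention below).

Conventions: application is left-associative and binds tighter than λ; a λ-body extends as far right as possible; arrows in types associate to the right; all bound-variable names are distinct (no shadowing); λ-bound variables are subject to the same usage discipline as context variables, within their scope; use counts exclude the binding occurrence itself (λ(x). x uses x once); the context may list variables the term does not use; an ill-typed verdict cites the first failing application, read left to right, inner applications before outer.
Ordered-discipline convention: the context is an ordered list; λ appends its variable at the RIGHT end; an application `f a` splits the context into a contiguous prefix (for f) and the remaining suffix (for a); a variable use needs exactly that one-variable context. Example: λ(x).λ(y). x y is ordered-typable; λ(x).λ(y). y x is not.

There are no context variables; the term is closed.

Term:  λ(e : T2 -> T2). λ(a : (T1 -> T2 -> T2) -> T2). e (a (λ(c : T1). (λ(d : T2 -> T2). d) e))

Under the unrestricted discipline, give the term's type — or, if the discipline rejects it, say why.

term : (T2 -> T2) -> ((T1 -> T2 -> T2) -> T2) -> T2
counts: e (λ-bound) ×2, a (λ-bound) ×1, c (λ-bound) ×0, d (λ-bound) ×1
left-to-right use order: e, a, d, e
typing: well-typed at (T2 -> T2) -> ((T1 -> T2 -> T2) -> T2) -> T2
all disciplines: ordered ✗ | linear ✗ | affine ✗ | relevant ✗ | unrestricted ✓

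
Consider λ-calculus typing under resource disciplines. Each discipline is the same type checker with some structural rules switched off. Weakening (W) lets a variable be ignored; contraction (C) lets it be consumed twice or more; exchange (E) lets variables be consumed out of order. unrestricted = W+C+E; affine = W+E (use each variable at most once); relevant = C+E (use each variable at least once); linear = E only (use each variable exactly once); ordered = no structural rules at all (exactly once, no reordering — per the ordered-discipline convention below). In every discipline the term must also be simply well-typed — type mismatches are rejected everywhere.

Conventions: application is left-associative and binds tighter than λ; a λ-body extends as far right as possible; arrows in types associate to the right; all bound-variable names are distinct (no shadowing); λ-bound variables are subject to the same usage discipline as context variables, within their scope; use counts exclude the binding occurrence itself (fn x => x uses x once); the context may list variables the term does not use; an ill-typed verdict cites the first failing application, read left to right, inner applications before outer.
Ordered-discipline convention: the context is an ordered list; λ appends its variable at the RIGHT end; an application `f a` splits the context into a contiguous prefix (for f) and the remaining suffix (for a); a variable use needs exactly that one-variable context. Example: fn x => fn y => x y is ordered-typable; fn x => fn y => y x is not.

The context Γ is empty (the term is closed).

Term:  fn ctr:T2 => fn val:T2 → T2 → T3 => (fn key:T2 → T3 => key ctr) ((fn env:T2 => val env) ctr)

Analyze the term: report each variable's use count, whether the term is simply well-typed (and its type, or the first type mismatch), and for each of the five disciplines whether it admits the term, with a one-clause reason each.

counts: ctr [bound]: 2; val [bound]: 1; key [bound]: 1; env [bound]: 1
use order (left to right): key, ctr, val, env, ctr
typing: ✓ — T2 → (T2 → T2 → T3) → T3
ordered: ✗ — repeated use of ctr ×2
linear: ✗ — repeated use of ctr ×2
affine: ✗ — repeated use of ctr ×2
relevant: ✓ — every one of ctr, val, key, env appears
unrestricted: ✓ — simply typable at T2 → (T2 → T2 → T3) → T3; W, C, E all held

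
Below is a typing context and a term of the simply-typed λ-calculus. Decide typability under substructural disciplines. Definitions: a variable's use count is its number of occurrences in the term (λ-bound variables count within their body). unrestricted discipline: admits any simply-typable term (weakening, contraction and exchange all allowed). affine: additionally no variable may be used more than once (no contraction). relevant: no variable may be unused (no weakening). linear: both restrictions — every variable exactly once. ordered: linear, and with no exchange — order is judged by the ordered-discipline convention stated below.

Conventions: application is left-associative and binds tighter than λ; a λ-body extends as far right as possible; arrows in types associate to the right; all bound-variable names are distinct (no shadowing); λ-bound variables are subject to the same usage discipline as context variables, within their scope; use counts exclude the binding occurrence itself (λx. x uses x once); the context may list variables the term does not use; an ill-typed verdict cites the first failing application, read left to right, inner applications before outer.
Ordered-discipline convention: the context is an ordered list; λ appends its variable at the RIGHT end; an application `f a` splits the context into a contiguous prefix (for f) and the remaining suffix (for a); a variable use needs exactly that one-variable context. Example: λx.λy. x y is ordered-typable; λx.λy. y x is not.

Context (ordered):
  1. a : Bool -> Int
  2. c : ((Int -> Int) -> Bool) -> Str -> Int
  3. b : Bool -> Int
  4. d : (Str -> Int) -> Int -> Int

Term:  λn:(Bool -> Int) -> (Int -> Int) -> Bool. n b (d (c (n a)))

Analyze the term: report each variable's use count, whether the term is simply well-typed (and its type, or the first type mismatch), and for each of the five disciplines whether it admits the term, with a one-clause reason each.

use counts: a ×1, c ×1, b ×1, d ×1, n (λ-bound) ×2
left-to-right use order: n, b, d, c, n, a
typing: ✓ — ((Bool -> Int) -> (Int -> Int) -> Bool) -> Bool
ordered: ✗, repeated use of n ×2
linear: ✗, repeated use of n ×2
affine: ✗, repeated use of n ×2
relevant: ✓, a, c, b, d, n: all used, weakening unneeded
unrestricted: ✓, simply typable at ((Bool -> Int) -> (Int -> Int) -> Bool) -> Bool; W, C, E all held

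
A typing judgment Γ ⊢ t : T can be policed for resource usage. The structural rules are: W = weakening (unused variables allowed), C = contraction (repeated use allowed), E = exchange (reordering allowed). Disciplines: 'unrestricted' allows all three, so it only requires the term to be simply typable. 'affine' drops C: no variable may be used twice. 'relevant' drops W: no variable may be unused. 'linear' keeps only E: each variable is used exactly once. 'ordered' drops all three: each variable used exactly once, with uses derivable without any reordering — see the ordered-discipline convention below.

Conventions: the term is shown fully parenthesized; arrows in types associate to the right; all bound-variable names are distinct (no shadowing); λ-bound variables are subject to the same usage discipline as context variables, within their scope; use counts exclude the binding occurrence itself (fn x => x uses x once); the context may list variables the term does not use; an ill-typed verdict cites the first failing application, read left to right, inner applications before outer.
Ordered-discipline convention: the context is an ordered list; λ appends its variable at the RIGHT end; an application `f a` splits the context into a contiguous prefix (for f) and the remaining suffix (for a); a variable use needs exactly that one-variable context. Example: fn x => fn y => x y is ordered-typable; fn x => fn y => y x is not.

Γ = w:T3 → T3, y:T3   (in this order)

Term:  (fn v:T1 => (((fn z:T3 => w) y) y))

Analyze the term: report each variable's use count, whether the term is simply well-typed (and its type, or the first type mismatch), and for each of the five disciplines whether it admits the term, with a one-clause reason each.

variable uses: w: 1×; y: 2×; v (λ-bound): 0×; z (λ-bound): 0×
left-to-right use order: w, y, y
typing: the term checks, with type T1 → T3
ordered: ✗, repeated use of y ×2; v, z never used (weakening)
linear: ✗, repeated use of y ×2; v, z never used (weakening)
affine: ✗, repeated use of y ×2
relevant: ✗, v, z never used (weakening)
unrestricted: ✓, typability at T1 → T3 is all that's needed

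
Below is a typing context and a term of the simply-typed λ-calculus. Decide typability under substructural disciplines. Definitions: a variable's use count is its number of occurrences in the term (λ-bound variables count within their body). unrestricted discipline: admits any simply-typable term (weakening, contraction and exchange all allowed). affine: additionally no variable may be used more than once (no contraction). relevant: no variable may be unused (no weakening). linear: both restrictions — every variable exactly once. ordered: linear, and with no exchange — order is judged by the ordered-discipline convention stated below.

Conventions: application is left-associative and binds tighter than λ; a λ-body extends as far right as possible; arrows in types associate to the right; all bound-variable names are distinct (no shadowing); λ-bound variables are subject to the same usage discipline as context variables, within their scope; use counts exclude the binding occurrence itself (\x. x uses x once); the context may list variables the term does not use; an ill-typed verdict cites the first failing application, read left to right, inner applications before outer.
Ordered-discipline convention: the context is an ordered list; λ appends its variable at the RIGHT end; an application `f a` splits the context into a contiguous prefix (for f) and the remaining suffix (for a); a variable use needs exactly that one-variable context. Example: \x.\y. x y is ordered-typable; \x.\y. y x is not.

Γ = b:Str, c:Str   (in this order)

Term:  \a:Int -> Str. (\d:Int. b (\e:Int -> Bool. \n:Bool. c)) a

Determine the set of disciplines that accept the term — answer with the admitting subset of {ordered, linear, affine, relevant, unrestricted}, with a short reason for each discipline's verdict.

accepted by: none
variable uses: b=1, c=1, a (bound)=1, d (bound)=0, e (bound)=0, n (bound)=0
order of uses: b, c, a
typing: ill-typed: applying a non-function (Str)
ordered: ✗ — a type mismatch blocks all five
linear: ✗ — the type mismatch rejects it
affine: ✗ — not simply typable
relevant: ✗ — fails simple typing
unrestricted: ✗ — a type mismatch blocks all five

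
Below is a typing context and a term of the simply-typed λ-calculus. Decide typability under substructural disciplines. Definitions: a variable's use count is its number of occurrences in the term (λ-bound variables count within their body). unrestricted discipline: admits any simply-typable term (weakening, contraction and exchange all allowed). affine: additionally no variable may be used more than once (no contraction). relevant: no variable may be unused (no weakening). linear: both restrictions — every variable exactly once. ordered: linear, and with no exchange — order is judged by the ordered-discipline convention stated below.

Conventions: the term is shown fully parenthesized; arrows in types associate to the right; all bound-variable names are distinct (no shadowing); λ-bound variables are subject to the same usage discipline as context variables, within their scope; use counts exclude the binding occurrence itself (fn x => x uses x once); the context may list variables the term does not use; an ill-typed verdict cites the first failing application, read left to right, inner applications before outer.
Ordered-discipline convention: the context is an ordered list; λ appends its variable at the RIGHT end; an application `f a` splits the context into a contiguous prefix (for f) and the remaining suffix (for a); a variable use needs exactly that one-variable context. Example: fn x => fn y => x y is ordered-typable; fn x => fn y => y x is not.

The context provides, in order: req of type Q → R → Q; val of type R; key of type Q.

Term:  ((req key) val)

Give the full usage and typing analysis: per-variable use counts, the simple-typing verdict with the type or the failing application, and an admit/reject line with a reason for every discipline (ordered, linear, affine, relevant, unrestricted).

variable uses: req ×1; val ×1; key ×1
left-to-right use order: req, key, val
typing: the term checks, with type Q
ordered: ✗, needs exchange: uses follow req, key, val
linear: ✓, each of req, val, key used exactly once
affine: ✓, req, val, key: no repeats, contraction unneeded
relevant: ✓, every one of req, val, key appears
unrestricted: ✓, typability at Q is all that's needed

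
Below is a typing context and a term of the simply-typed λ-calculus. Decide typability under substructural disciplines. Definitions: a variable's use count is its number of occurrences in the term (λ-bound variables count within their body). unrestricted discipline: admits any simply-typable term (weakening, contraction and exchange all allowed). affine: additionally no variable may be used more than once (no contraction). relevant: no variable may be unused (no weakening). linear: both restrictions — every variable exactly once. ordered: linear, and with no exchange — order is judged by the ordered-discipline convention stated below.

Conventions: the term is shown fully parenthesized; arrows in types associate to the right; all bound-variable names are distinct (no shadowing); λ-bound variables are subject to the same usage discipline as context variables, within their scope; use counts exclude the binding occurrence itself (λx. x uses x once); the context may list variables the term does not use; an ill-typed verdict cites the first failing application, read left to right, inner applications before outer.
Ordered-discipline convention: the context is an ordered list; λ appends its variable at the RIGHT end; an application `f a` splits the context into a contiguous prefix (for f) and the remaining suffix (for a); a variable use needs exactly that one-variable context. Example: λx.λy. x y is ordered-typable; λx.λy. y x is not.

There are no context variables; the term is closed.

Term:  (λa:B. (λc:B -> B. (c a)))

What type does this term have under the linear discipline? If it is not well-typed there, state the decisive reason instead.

term : B -> (B -> B) -> B
usage: a [bound]=1; c [bound]=1
left-to-right use order: c, a
typing: ✓ — B -> (B -> B) -> B
per-discipline verdicts: ordered ✗; linear ✓; affine ✓; relevant ✓; unrestricted ✓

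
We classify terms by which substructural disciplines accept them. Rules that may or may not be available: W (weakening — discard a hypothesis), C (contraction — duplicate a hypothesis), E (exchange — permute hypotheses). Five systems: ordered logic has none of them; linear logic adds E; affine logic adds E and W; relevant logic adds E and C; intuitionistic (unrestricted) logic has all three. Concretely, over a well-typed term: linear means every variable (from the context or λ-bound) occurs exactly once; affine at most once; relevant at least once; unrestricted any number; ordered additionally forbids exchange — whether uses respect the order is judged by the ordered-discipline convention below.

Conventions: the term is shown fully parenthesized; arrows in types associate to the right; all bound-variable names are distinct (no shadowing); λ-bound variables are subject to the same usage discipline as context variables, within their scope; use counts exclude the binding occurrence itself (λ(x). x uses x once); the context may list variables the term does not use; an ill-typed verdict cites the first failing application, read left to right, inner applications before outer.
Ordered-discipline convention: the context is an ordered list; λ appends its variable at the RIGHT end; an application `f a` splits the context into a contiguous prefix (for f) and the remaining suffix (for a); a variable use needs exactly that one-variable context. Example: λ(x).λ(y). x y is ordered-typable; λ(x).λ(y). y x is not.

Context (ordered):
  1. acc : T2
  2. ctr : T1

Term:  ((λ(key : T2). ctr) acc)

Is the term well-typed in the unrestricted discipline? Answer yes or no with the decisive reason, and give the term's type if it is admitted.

yes — type-checks (T1) and nothing is barred; term : T1
use counts: acc ×1, ctr ×1, key (bound) ×0
left-to-right use order: ctr, acc
typing: well-typed — term : T1
per-discipline verdicts: ordered ✗, linear ✗, affine ✓, relevant ✗, unrestricted ✓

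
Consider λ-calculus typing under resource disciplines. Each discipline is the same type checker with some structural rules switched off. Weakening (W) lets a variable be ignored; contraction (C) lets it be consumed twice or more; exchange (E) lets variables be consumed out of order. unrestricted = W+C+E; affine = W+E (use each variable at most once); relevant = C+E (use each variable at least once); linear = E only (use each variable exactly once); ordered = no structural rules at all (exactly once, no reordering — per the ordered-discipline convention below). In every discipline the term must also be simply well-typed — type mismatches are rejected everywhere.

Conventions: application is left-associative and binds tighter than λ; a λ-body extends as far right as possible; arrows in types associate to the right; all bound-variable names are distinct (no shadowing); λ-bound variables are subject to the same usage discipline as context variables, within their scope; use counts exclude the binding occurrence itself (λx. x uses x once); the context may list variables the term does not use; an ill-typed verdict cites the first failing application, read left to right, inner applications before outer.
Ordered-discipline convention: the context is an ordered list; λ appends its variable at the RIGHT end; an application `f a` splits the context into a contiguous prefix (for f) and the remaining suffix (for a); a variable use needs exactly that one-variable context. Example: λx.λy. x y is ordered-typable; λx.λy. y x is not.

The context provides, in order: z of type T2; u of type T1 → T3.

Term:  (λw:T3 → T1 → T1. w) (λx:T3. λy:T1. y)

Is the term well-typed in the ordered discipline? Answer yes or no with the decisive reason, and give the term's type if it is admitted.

no — needs weakening: z, u, x unused
variable uses: z: 0×; u: 0×; w (bound): 1×; x (bound): 0×; y (bound): 1×
uses in reading order: w, y
typing: well-typed — term : T3 → T1 → T1
across the five disciplines: ordered ✗, linear ✗, affine ✓, relevant ✗, unrestricted ✓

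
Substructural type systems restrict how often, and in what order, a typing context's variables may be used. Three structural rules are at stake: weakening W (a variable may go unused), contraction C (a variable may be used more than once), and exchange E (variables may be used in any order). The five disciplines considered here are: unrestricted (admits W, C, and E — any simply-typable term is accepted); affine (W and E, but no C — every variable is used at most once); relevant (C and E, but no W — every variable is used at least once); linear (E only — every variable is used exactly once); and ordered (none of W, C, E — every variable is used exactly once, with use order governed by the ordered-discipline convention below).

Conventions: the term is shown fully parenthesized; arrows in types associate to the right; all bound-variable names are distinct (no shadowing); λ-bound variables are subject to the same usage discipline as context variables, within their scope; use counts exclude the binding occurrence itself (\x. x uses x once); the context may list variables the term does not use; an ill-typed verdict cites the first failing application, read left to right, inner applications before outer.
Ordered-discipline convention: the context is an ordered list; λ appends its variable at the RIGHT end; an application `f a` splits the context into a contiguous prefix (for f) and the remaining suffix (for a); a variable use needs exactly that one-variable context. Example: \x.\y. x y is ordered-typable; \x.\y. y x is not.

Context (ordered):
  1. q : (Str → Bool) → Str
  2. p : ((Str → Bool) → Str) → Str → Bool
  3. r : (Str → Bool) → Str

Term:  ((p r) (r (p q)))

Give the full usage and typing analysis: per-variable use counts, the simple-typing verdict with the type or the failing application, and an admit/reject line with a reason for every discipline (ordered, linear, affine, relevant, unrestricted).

usage: q: 1; p: 2; r: 2
use order (left to right): p, r, r, p, q
typing: ✓ — Bool
ordered: ✗ — uses contraction: p ×2, r ×2
linear: ✗ — uses contraction: p ×2, r ×2
affine: ✗ — uses contraction: p ×2, r ×2
relevant: ✓ — every one of q, p, r appears
unrestricted: ✓ — typability at Bool is all that's needed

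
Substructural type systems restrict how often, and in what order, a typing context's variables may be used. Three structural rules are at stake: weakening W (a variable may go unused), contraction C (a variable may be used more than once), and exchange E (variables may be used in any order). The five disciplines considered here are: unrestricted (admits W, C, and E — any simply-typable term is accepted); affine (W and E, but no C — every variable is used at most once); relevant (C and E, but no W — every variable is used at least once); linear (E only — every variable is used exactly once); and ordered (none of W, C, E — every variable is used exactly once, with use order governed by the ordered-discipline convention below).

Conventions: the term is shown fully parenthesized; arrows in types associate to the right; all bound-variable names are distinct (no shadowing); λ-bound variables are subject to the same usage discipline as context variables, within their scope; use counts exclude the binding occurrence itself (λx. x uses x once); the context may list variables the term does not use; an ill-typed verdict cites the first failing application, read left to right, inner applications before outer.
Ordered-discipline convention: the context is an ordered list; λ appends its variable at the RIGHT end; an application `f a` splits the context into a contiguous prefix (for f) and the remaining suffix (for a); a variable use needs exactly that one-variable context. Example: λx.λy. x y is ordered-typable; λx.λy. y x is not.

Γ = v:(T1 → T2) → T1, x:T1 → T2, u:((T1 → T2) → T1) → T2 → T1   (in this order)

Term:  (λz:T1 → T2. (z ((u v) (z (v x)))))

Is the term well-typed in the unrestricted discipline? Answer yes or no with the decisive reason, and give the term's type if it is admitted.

yes — type-checks ((T1 → T2) → T2) and nothing is barred; term : (T1 → T2) → T2
variable uses: v: 2×, x: 1×, u: 1×, z (bound): 2×
left-to-right use order: z, u, v, z, v, x
typing: well-typed — term : (T1 → T2) → T2
summary: ordered ✗ · linear ✗ · affine ✗ · relevant ✓ · unrestricted ✓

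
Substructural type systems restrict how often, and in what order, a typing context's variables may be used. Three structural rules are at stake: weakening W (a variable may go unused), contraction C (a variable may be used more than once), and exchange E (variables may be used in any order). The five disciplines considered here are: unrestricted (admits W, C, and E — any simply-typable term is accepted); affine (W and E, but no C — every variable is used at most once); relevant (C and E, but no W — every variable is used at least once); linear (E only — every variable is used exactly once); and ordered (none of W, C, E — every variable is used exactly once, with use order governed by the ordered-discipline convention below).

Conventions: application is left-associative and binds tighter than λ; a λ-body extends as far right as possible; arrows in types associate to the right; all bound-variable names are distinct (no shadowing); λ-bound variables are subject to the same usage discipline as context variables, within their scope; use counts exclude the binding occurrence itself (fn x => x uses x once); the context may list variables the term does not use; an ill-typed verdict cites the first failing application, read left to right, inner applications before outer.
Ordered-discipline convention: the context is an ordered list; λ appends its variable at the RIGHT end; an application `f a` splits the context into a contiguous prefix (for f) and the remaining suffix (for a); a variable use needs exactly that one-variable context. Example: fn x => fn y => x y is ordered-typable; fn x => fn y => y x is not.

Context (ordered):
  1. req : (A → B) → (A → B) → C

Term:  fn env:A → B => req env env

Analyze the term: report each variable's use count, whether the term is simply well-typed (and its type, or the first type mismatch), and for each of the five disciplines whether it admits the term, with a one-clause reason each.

usage: req ×1, env (λ-bound) ×2
left-to-right use order: req, env, env
typing: well-typed — term : (A → B) → C
ordered: ✗, uses contraction: env ×2
linear: ✗, uses contraction: env ×2
affine: ✗, uses contraction: env ×2
relevant: ✓, req, env: all used, weakening unneeded
unrestricted: ✓, type-checks ((A → B) → C) and nothing is barred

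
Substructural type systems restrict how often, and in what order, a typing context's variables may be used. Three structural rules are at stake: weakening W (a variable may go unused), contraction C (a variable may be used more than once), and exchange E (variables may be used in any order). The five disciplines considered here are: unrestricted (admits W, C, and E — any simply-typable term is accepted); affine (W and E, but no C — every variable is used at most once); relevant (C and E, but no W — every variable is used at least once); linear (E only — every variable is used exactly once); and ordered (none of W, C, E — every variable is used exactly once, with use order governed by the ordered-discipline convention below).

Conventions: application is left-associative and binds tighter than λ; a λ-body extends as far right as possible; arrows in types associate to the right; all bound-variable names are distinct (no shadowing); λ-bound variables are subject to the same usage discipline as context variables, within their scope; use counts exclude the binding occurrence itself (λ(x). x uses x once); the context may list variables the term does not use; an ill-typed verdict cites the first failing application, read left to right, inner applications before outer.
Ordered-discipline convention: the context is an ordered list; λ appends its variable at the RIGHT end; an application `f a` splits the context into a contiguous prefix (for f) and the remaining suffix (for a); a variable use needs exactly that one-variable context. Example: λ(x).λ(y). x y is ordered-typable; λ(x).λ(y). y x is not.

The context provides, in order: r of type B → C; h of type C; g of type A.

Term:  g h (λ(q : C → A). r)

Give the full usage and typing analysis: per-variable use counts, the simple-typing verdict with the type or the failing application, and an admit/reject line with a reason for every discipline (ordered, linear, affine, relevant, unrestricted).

use counts: r: 1; h: 1; g: 1; q (λ-bound): 0
uses in reading order: g, h, r
typing: ill-typed: non-function type A applied to an argument
ordered: ✗, a type mismatch blocks all five
linear: ✗, the type mismatch rejects it
affine: ✗, not simply typable
relevant: ✗, fails simple typing
unrestricted: ✗, a type mismatch blocks all five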